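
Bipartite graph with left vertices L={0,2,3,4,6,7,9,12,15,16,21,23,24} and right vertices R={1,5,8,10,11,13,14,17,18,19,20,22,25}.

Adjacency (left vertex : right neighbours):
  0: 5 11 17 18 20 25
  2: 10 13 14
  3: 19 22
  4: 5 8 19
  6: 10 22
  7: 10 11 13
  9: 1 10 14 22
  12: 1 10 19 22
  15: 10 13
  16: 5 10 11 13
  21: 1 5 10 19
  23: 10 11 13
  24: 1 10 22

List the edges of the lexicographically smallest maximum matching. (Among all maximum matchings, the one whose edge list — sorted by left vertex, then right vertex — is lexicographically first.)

Lex-smallest maximum matching: {(0,17), (2,10), (3,19), (4,8), (6,22), (7,11), (9,14), (12,1), (15,13), (16,5)}

|M| = 10 (so the lex-smallest maximum matching has 10 edges)
process left vertices in ascending order; for each, take the smallest-labelled available neighbour that still permits 10 edges overall, or leave it unmatched if none does
lex-smallest matching: {0-17, 2-10, 3-19, 4-8, 6-22, 7-11, 9-14, 12-1, 15-13, 16-5}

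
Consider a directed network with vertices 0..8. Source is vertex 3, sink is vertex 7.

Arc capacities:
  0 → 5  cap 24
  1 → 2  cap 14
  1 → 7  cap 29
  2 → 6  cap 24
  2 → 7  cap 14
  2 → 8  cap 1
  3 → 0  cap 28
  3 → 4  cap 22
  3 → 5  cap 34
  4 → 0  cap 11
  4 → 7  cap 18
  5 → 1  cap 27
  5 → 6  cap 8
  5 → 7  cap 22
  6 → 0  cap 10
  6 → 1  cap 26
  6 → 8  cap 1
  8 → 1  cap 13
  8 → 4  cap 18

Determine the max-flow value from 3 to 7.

Maximum flow value: 75

augment #1: 3→4→7 bottleneck 18, total now 18
augment #2: 3→5→7 bottleneck 22, total now 40
augment #3: 3→5→1→7 bottleneck 12, total now 52
augment #4: 3→0→5→1→7 bottleneck 15, total now 67
augment #5: 3→0→5→6→1→7 bottleneck 2, total now 69
augment #6: 3→0→5→6→1→2→7 bottleneck 6, total now 75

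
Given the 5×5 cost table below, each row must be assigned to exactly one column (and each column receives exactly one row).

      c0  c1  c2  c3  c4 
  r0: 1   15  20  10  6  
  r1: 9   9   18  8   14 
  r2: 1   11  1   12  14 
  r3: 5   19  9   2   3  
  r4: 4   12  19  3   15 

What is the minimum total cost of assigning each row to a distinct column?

optimal assignment: row0→col0 (cost 1), row1→col1 (cost 9), row2→col2 (cost 1), row3→col4 (cost 3), row4→col3 (cost 3)
total = 1 + 9 + 1 + 3 + 3 = 17

Minimum assignment cost: 17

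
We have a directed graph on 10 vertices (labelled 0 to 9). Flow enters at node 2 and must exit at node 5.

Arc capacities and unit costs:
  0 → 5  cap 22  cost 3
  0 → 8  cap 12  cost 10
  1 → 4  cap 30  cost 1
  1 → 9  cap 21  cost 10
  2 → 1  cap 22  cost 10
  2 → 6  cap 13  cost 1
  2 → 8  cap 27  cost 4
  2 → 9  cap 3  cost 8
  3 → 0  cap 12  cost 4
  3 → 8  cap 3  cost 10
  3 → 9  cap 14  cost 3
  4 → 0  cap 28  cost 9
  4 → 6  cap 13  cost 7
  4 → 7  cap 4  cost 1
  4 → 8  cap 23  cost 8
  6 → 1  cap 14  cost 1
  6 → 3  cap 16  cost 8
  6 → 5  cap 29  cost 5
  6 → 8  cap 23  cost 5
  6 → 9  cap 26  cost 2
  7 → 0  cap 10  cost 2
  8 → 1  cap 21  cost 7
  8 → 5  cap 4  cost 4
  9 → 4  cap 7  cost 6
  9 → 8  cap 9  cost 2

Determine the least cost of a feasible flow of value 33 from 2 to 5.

shortest-cost path #1: 2→6→5 push 13 @ unit cost 6 (adds 78)
shortest-cost path #2: 2→8→5 push 4 @ unit cost 8 (adds 32)
shortest-cost path #3: 2→1→4→7→0→5 push 4 @ unit cost 17 (adds 68)
shortest-cost path #4: 2→1→4→6→5 push 12 @ unit cost 23 (adds 276)
total cost = 454

Minimum cost for 33 units: 454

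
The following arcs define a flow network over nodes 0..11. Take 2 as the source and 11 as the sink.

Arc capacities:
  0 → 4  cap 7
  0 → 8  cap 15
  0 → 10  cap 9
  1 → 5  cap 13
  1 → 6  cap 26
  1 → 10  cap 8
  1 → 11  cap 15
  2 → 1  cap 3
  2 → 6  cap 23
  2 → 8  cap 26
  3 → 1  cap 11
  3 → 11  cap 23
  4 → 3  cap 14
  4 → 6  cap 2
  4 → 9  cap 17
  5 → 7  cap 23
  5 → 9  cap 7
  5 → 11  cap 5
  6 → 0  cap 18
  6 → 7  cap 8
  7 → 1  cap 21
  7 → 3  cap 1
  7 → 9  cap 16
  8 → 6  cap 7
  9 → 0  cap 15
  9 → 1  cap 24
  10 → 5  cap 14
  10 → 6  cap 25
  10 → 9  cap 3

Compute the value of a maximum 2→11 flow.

augment #1: 2→1→11 bottleneck 3, total now 3
augment #2: 2→6→7→1→11 bottleneck 8, total now 11
augment #3: 2→6→0→4→3→11 bottleneck 7, total now 18
augment #4: 2→6→0→10→5→11 bottleneck 5, total now 23
augment #5: 2→6→0→10→9→1→11 bottleneck 3, total now 26
augment #6: 2→8→6→0→10→5→7→1→11 bottleneck 1, total now 27

Maximum flow value: 27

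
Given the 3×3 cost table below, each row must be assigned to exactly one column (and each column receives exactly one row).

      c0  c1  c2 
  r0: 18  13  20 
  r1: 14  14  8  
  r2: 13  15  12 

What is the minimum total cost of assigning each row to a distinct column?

Minimum assignment cost: 34

optimal assignment: row0→col1 (cost 13), row1→col2 (cost 8), row2→col0 (cost 13)
total = 13 + 8 + 13 = 34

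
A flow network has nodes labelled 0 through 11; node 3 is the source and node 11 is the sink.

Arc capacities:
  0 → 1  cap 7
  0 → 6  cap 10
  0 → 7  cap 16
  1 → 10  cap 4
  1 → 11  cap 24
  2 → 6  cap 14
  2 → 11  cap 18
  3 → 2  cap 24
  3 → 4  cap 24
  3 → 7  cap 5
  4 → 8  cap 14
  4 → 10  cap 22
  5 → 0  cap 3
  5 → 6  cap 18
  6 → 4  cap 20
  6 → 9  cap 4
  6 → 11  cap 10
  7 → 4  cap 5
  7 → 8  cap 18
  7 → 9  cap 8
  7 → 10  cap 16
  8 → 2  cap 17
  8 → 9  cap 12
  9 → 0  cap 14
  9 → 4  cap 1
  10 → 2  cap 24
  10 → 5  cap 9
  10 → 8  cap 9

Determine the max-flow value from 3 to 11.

Maximum flow value: 35

augment #1: 3→2→11 bottleneck 18, total now 18
augment #2: 3→2→6→11 bottleneck 6, total now 24
augment #3: 3→4→8→2→6→11 bottleneck 4, total now 28
augment #4: 3→7→9→0→1→11 bottleneck 5, total now 33
augment #5: 3→4→8→9→0→1→11 bottleneck 2, total now 35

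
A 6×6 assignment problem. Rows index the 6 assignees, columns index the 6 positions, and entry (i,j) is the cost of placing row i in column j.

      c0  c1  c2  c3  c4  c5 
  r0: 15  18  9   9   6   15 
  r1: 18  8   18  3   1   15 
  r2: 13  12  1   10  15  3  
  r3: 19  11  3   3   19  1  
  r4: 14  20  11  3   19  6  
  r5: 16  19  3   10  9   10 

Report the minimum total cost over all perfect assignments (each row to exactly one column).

Minimum assignment cost: 34

optimal assignment: row0→col4 (cost 6), row1→col1 (cost 8), row2→col0 (cost 13), row3→col5 (cost 1), row4→col3 (cost 3), row5→col2 (cost 3)
total = 6 + 8 + 13 + 1 + 3 + 3 = 34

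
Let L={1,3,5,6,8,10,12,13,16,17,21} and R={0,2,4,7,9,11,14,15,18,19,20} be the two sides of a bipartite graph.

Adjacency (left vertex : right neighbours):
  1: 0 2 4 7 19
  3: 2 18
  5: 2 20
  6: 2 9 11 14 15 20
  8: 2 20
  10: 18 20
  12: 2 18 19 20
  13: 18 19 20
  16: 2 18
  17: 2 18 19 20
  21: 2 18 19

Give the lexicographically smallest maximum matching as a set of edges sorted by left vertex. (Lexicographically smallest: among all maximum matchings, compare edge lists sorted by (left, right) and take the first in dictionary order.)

|M| = 6 (so the lex-smallest maximum matching has 6 edges)
process left vertices in ascending order; for each, take the smallest-labelled available neighbour that still permits 6 edges overall, or leave it unmatched if none does
lex-smallest matching: {1-0, 3-2, 5-20, 6-9, 10-18, 12-19}

Lex-smallest maximum matching: {(1,0), (3,2), (5,20), (6,9), (10,18), (12,19)}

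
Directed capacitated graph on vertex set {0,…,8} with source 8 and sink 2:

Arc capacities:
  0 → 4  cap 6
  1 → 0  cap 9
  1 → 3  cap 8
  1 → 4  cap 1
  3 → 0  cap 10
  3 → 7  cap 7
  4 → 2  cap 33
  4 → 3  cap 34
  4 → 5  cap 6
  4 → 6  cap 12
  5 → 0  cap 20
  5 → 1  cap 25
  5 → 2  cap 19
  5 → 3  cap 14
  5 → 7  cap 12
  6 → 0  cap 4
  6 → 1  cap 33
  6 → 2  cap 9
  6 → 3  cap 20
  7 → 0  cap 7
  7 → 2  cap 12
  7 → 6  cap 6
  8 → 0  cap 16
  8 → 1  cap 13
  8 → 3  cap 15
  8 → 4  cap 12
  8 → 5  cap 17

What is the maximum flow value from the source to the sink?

Maximum flow value: 43

augment #1: 8→4→2 bottleneck 12, total now 12
augment #2: 8→5→2 bottleneck 17, total now 29
augment #3: 8→0→4→2 bottleneck 6, total now 35
augment #4: 8→1→4→2 bottleneck 1, total now 36
augment #5: 8→3→7→2 bottleneck 7, total now 43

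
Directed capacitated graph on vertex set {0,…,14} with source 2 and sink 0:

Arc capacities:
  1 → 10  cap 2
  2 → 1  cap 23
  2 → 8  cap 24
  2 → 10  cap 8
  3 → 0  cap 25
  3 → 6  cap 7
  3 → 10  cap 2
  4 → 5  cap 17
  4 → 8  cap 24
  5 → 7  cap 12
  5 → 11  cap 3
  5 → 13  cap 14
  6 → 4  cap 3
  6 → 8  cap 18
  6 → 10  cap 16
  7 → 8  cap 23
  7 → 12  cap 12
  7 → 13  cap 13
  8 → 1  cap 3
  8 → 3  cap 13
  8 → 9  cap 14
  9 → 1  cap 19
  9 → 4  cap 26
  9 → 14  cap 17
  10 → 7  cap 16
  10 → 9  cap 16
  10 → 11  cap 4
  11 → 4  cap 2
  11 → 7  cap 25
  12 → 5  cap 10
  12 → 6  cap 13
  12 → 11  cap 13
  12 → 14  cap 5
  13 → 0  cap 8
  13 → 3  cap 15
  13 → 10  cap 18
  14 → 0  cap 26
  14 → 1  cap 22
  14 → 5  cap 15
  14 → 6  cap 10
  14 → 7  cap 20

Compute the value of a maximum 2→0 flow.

augment #1: 2→8→3→0 bottleneck 13, total now 13
augment #2: 2→8→9→14→0 bottleneck 11, total now 24
augment #3: 2→10→7→13→0 bottleneck 8, total now 32
augment #4: 2→1→10→9→14→0 bottleneck 2, total now 34

Maximum flow value: 34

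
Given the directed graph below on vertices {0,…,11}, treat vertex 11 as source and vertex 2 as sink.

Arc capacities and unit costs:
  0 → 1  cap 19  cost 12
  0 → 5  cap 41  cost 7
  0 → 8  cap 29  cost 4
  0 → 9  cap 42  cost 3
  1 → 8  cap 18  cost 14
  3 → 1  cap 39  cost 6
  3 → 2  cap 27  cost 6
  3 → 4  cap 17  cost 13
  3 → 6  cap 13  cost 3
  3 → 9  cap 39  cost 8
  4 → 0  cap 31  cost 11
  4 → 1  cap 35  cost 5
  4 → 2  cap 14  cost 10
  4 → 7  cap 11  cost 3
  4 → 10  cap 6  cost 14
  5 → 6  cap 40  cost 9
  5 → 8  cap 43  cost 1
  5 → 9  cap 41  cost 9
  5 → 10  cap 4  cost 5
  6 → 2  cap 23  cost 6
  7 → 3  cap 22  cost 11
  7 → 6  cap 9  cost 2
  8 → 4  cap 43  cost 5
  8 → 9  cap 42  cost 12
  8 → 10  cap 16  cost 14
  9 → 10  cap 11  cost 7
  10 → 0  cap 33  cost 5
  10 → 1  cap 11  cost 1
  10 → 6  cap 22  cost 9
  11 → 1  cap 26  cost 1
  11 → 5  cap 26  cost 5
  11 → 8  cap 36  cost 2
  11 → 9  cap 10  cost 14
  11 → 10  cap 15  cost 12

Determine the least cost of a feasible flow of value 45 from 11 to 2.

Minimum cost for 45 units: 908

shortest-cost path #1: 11→8→4→2 push 14 @ unit cost 17 (adds 238)
shortest-cost path #2: 11→8→4→7→6→2 push 9 @ unit cost 18 (adds 162)
shortest-cost path #3: 11→5→6→2 push 14 @ unit cost 20 (adds 280)
shortest-cost path #4: 11→8→4→7→3→2 push 2 @ unit cost 27 (adds 54)
shortest-cost path #5: 11→5→6→7→3→2 push 6 @ unit cost 29 (adds 174)
total cost = 908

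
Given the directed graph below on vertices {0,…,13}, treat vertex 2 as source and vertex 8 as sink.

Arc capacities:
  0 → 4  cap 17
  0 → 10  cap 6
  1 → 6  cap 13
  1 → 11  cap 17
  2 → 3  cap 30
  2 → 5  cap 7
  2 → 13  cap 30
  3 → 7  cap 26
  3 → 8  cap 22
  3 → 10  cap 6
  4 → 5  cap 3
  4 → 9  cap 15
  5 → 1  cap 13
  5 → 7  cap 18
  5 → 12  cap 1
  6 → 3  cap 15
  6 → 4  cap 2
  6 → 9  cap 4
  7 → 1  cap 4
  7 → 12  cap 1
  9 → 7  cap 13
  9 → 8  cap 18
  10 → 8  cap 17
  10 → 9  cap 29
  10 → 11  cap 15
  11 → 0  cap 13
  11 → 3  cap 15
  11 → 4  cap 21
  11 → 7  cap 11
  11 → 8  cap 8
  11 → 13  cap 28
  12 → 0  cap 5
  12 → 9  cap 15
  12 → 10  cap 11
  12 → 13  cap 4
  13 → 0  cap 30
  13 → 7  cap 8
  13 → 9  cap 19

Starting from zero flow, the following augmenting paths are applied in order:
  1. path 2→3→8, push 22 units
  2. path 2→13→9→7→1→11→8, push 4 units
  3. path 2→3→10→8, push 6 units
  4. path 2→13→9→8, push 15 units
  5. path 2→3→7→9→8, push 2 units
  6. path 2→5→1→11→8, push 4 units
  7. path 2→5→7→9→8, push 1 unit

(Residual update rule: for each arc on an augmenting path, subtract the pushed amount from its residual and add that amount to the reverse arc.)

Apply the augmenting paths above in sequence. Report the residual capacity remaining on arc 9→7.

after path 1 (2→3→8, push 22): res(9,7)=13
after path 2 (2→13→9→7→1→11→8, push 4): res(9,7)=9
after path 3 (2→3→10→8, push 6): res(9,7)=9
after path 4 (2→13→9→8, push 15): res(9,7)=9
after path 5 (2→3→7→9→8, push 2): res(9,7)=11
after path 6 (2→5→1→11→8, push 4): res(9,7)=11
after path 7 (2→5→7→9→8, push 1): res(9,7)=12

Residual capacity of (9,7): 12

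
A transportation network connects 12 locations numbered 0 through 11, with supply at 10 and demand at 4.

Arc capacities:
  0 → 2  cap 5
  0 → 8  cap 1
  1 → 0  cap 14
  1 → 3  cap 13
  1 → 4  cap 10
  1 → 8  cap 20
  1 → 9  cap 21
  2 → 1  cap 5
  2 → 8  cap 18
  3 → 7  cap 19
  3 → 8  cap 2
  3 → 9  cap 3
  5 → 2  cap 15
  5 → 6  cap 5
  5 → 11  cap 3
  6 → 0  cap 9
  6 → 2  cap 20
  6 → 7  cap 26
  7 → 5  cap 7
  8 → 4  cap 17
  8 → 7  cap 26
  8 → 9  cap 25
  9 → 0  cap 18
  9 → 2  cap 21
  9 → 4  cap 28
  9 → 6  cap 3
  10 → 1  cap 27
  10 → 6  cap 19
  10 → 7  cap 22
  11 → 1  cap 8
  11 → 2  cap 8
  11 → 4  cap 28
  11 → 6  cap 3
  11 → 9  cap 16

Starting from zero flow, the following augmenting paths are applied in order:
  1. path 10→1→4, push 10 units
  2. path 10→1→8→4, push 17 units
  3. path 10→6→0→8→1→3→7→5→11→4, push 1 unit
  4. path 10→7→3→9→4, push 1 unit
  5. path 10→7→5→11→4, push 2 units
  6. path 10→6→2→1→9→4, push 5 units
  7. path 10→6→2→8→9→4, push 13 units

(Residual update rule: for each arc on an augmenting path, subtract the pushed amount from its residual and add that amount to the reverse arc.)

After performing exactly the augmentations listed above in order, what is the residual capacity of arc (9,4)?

Residual capacity of (9,4): 9

after path 1 (10→1→4, push 10): res(9,4)=28
after path 2 (10→1→8→4, push 17): res(9,4)=28
after path 3 (10→6→0→8→1→3→7→5→11→4, push 1): res(9,4)=28
after path 4 (10→7→3→9→4, push 1): res(9,4)=27
after path 5 (10→7→5→11→4, push 2): res(9,4)=27
after path 6 (10→6→2→1→9→4, push 5): res(9,4)=22
after path 7 (10→6→2→8→9→4, push 13): res(9,4)=9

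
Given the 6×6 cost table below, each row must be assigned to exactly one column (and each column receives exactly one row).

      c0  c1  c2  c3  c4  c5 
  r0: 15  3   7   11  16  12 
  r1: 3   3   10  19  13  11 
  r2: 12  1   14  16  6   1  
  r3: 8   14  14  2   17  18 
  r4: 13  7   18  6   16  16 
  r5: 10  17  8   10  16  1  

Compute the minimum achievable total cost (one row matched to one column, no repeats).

optimal assignment: row0→col2 (cost 7), row1→col0 (cost 3), row2→col4 (cost 6), row3→col3 (cost 2), row4→col1 (cost 7), row5→col5 (cost 1)
total = 7 + 3 + 6 + 2 + 7 + 1 = 26

Minimum assignment cost: 26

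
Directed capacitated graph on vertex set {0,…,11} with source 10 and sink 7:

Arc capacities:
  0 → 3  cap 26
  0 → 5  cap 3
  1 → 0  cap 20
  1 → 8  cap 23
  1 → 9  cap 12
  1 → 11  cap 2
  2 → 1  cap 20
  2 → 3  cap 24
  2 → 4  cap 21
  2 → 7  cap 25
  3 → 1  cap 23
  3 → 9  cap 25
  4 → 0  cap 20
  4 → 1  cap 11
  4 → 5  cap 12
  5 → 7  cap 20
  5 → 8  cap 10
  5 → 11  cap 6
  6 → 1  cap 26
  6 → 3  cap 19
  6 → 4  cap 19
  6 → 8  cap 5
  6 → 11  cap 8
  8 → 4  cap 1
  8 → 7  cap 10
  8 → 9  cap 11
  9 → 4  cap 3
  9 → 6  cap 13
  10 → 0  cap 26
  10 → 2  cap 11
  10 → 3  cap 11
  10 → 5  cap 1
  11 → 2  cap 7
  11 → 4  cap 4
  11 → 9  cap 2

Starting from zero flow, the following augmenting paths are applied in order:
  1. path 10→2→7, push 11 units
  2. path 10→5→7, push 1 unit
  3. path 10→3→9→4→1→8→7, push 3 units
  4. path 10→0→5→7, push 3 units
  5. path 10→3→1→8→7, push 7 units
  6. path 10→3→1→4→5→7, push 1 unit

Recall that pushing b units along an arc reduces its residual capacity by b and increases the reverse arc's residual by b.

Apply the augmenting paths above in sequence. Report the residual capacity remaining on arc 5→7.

Residual capacity of (5,7): 15

after path 1 (10→2→7, push 11): res(5,7)=20
after path 2 (10→5→7, push 1): res(5,7)=19
after path 3 (10→3→9→4→1→8→7, push 3): res(5,7)=19
after path 4 (10→0→5→7, push 3): res(5,7)=16
after path 5 (10→3→1→8→7, push 7): res(5,7)=16
after path 6 (10→3→1→4→5→7, push 1): res(5,7)=15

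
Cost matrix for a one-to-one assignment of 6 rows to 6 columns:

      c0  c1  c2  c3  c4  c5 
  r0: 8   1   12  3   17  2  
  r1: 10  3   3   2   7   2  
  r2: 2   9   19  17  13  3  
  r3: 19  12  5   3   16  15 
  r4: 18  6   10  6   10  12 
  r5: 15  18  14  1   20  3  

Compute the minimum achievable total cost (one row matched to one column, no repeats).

optimal assignment: row0→col1 (cost 1), row1→col5 (cost 2), row2→col0 (cost 2), row3→col2 (cost 5), row4→col4 (cost 10), row5→col3 (cost 1)
total = 1 + 2 + 2 + 5 + 10 + 1 = 21

Minimum assignment cost: 21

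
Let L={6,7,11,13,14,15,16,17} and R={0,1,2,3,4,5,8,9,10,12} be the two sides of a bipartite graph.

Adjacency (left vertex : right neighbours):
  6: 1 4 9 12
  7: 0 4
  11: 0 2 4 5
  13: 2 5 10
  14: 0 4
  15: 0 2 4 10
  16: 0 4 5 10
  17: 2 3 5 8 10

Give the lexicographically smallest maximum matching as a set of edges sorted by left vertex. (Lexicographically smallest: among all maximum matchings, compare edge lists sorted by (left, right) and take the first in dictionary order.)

Lex-smallest maximum matching: {(6,1), (7,0), (11,2), (13,5), (14,4), (15,10), (17,3)}

|M| = 7 (so the lex-smallest maximum matching has 7 edges)
process left vertices in ascending order; for each, take the smallest-labelled available neighbour that still permits 7 edges overall, or leave it unmatched if none does
lex-smallest matching: {6-1, 7-0, 11-2, 13-5, 14-4, 15-10, 17-3}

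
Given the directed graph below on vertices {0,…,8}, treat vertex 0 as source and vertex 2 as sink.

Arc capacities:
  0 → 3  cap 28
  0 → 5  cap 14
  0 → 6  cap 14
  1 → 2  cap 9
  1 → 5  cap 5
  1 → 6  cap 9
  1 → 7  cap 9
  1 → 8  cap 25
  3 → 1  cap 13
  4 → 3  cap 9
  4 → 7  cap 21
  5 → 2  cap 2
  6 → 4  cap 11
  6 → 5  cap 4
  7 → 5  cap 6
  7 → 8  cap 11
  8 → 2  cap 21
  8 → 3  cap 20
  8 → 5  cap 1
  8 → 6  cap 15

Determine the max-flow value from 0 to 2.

Maximum flow value: 26

augment #1: 0→5→2 bottleneck 2, total now 2
augment #2: 0→3→1→2 bottleneck 9, total now 11
augment #3: 0→3→1→8→2 bottleneck 4, total now 15
augment #4: 0→6→4→7→8→2 bottleneck 11, total now 26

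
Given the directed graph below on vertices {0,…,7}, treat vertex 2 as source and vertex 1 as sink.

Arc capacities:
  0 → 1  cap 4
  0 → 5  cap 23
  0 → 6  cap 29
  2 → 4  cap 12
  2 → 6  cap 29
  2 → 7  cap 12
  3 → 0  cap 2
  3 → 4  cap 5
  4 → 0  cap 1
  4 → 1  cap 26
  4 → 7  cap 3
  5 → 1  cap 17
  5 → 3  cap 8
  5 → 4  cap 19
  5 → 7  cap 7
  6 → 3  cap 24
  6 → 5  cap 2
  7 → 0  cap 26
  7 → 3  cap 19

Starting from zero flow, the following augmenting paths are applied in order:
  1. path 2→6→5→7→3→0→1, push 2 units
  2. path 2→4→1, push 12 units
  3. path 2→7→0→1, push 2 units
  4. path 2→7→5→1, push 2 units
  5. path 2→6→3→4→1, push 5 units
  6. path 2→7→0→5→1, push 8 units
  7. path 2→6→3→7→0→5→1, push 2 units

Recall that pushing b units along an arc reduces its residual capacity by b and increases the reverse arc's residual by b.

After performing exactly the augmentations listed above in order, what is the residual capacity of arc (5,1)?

after path 1 (2→6→5→7→3→0→1, push 2): res(5,1)=17
after path 2 (2→4→1, push 12): res(5,1)=17
after path 3 (2→7→0→1, push 2): res(5,1)=17
after path 4 (2→7→5→1, push 2): res(5,1)=15
after path 5 (2→6→3→4→1, push 5): res(5,1)=15
after path 6 (2→7→0→5→1, push 8): res(5,1)=7
after path 7 (2→6→3→7→0→5→1, push 2): res(5,1)=5

Residual capacity of (5,1): 5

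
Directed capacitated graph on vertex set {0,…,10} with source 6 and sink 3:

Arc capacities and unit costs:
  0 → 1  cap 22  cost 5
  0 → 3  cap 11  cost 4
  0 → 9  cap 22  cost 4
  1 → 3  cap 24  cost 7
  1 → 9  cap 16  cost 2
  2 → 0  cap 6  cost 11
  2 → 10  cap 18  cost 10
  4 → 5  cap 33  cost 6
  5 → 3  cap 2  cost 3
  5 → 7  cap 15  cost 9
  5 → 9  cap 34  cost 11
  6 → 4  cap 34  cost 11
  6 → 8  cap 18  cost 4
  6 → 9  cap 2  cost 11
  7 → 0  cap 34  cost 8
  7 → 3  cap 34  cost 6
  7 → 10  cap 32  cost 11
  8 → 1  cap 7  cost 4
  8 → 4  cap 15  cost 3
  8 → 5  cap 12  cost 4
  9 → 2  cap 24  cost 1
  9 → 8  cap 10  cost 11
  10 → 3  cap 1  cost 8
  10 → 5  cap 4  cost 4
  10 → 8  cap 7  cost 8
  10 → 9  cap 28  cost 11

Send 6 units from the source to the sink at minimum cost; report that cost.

shortest-cost path #1: 6→8→5→3 push 2 @ unit cost 11 (adds 22)
shortest-cost path #2: 6→8→1→3 push 4 @ unit cost 15 (adds 60)
total cost = 82

Minimum cost for 6 units: 82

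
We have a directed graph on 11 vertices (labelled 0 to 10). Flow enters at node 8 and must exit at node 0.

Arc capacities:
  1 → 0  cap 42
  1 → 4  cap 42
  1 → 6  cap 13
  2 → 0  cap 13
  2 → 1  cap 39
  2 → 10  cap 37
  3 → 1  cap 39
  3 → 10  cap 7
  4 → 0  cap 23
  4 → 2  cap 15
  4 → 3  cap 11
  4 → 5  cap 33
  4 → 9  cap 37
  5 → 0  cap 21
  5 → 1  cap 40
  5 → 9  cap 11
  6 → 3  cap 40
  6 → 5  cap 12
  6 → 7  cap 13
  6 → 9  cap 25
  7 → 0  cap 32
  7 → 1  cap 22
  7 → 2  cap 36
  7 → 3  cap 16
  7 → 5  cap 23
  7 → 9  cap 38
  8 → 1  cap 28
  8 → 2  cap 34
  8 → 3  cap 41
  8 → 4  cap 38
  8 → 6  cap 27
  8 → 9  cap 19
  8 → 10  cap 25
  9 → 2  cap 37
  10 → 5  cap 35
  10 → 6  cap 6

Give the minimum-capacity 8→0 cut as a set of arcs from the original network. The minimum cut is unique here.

Min-cut arcs: {(1,0), (2,0), (4,0), (5,0), (6,7)} (total capacity 112)

augment #1: 8→1→0 push 28
augment #2: 8→2→0 push 13
augment #3: 8→4→0 push 23
augment #4: 8→2→1→0 push 14
augment #5: 8→4→5→0 push 15
augment #6: 8→6→5→0 push 6
augment #7: 8→6→7→0 push 13
max flow = 112; residual-reachable set from 8 gives S-side
cut edges (S→T): {(1,0), (2,0), (4,0), (5,0), (6,7)} total cap 112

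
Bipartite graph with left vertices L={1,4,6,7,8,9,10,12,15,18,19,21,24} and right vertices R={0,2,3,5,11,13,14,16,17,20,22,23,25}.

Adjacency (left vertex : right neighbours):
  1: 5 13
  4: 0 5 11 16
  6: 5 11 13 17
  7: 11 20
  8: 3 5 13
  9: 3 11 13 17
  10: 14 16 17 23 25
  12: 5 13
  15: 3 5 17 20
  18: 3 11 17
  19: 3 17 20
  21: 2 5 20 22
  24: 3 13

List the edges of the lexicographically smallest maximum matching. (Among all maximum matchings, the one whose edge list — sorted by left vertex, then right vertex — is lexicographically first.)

|M| = 9 (so the lex-smallest maximum matching has 9 edges)
process left vertices in ascending order; for each, take the smallest-labelled available neighbour that still permits 9 edges overall, or leave it unmatched if none does
lex-smallest matching: {1-5, 4-0, 6-11, 7-20, 8-3, 9-13, 10-14, 15-17, 21-2}

Lex-smallest maximum matching: {(1,5), (4,0), (6,11), (7,20), (8,3), (9,13), (10,14), (15,17), (21,2)}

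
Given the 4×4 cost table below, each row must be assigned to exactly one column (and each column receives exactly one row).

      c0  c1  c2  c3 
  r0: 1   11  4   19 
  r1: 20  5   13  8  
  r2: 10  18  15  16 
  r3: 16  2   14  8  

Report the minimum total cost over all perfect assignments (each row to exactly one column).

Minimum assignment cost: 24

optimal assignment: row0→col2 (cost 4), row1→col3 (cost 8), row2→col0 (cost 10), row3→col1 (cost 2)
total = 4 + 8 + 10 + 2 = 24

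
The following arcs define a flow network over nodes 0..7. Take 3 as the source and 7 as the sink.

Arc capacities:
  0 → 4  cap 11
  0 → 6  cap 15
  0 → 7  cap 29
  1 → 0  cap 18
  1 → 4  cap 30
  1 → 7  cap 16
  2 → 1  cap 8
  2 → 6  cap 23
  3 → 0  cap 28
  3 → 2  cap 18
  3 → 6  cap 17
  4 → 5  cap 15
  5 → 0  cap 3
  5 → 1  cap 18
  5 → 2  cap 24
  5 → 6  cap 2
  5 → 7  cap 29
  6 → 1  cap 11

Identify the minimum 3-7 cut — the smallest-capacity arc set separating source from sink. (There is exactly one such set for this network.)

augment #1: 3→0→7 push 28
augment #2: 3→2→1→7 push 8
augment #3: 3→6→1→7 push 8
augment #4: 3→6→1→0→7 push 1
augment #5: 3→6→1→4→5→7 push 2
max flow = 47; residual-reachable set from 3 gives S-side
cut edges (S→T): {(2,1), (3,0), (6,1)} total cap 47

Min-cut arcs: {(2,1), (3,0), (6,1)} (total capacity 47)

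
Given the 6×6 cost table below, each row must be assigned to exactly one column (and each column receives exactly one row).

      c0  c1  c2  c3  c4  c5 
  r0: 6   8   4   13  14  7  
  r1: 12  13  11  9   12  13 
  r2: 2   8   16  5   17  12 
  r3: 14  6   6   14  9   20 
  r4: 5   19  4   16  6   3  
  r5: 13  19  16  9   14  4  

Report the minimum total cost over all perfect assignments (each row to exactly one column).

optimal assignment: row0→col2 (cost 4), row1→col3 (cost 9), row2→col0 (cost 2), row3→col1 (cost 6), row4→col4 (cost 6), row5→col5 (cost 4)
total = 4 + 9 + 2 + 6 + 6 + 4 = 31

Minimum assignment cost: 31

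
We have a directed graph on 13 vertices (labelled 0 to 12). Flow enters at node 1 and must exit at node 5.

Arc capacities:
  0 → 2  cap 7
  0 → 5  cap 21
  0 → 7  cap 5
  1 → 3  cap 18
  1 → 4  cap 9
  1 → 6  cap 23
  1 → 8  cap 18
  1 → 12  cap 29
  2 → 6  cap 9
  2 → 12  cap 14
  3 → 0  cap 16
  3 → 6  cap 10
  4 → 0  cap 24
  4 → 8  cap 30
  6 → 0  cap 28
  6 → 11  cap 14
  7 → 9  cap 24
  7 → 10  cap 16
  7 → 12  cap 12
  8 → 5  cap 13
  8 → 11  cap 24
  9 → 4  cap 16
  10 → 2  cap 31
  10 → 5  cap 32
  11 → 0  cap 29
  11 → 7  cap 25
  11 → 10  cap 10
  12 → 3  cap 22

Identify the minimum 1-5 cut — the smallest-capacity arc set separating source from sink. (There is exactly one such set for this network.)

augment #1: 1→8→5 push 13
augment #2: 1→3→0→5 push 16
augment #3: 1→4→0→5 push 5
augment #4: 1→6→11→10→5 push 10
augment #5: 1→4→0→7→10→5 push 4
augment #6: 1→6→0→7→10→5 push 1
augment #7: 1→6→11→7→10→5 push 4
augment #8: 1→8→11→7→10→5 push 5
augment #9: 1→6→0→4→8→11→7→10→5 push 2
max flow = 60; residual-reachable set from 1 gives S-side
cut edges (S→T): {(0,5), (7,10), (8,5), (11,10)} total cap 60

Min-cut arcs: {(0,5), (7,10), (8,5), (11,10)} (total capacity 60)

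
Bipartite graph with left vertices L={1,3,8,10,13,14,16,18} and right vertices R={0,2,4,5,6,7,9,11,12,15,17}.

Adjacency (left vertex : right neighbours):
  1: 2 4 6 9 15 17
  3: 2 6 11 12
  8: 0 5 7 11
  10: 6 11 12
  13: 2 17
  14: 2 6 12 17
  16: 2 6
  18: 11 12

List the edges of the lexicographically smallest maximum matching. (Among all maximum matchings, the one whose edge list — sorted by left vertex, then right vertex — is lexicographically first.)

|M| = 7 (so the lex-smallest maximum matching has 7 edges)
process left vertices in ascending order; for each, take the smallest-labelled available neighbour that still permits 7 edges overall, or leave it unmatched if none does
lex-smallest matching: {1-4, 3-2, 8-0, 10-6, 13-17, 14-12, 18-11}

Lex-smallest maximum matching: {(1,4), (3,2), (8,0), (10,6), (13,17), (14,12), (18,11)}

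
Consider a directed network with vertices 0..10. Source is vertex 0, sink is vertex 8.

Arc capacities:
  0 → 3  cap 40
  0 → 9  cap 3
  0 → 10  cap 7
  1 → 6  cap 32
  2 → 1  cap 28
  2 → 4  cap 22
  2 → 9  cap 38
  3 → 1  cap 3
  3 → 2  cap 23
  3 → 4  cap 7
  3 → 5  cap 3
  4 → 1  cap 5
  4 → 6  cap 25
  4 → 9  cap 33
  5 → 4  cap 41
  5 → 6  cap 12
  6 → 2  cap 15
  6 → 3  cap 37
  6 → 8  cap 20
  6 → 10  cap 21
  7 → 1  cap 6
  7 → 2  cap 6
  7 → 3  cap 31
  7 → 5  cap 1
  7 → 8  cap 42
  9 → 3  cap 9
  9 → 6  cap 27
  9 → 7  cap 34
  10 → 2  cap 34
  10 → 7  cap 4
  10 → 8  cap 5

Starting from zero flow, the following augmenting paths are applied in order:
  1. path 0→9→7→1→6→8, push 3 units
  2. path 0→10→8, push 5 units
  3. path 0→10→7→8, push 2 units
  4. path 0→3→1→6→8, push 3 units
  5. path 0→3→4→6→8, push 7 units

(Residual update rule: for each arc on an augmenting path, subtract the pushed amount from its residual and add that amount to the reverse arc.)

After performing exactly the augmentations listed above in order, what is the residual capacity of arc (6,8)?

after path 1 (0→9→7→1→6→8, push 3): res(6,8)=17
after path 2 (0→10→8, push 5): res(6,8)=17
after path 3 (0→10→7→8, push 2): res(6,8)=17
after path 4 (0→3→1→6→8, push 3): res(6,8)=14
after path 5 (0→3→4→6→8, push 7): res(6,8)=7

Residual capacity of (6,8): 7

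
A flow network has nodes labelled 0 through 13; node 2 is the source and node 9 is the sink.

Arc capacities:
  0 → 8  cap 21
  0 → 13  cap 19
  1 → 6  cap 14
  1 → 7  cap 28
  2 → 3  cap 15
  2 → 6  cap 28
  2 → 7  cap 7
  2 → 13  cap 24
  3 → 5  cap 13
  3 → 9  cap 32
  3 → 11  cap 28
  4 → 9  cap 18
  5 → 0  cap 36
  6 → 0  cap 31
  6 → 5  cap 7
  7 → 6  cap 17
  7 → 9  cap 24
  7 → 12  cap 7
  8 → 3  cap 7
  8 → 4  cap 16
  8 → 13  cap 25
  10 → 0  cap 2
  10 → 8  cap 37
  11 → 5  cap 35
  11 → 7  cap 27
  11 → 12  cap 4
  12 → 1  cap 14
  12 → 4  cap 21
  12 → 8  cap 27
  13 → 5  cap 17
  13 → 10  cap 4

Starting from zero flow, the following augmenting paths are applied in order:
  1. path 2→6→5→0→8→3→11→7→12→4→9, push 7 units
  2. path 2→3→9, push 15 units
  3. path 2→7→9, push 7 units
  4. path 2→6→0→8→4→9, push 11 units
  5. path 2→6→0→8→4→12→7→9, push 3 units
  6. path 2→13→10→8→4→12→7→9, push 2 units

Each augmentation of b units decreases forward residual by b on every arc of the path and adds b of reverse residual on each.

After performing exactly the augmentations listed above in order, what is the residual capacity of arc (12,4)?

Residual capacity of (12,4): 19

after path 1 (2→6→5→0→8→3→11→7→12→4→9, push 7): res(12,4)=14
after path 2 (2→3→9, push 15): res(12,4)=14
after path 3 (2→7→9, push 7): res(12,4)=14
after path 4 (2→6→0→8→4→9, push 11): res(12,4)=14
after path 5 (2→6→0→8→4→12→7→9, push 3): res(12,4)=17
after path 6 (2→13→10→8→4→12→7→9, push 2): res(12,4)=19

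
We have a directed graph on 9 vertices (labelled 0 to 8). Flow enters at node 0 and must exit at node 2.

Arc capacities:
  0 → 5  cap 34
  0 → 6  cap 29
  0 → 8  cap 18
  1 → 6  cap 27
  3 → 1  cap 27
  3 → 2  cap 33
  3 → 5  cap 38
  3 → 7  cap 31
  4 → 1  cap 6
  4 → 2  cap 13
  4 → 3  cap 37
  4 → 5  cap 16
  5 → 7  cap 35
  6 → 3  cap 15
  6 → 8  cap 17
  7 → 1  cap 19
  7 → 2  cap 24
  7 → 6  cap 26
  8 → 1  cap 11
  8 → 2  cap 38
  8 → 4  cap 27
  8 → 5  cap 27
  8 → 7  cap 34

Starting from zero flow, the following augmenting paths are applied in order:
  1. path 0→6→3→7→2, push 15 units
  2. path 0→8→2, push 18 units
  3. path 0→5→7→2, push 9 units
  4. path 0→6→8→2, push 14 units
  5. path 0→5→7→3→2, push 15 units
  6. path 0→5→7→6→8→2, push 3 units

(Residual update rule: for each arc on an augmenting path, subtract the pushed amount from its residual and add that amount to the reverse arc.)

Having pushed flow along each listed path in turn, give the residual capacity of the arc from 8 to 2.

after path 1 (0→6→3→7→2, push 15): res(8,2)=38
after path 2 (0→8→2, push 18): res(8,2)=20
after path 3 (0→5→7→2, push 9): res(8,2)=20
after path 4 (0→6→8→2, push 14): res(8,2)=6
after path 5 (0→5→7→3→2, push 15): res(8,2)=6
after path 6 (0→5→7→6→8→2, push 3): res(8,2)=3

Residual capacity of (8,2): 3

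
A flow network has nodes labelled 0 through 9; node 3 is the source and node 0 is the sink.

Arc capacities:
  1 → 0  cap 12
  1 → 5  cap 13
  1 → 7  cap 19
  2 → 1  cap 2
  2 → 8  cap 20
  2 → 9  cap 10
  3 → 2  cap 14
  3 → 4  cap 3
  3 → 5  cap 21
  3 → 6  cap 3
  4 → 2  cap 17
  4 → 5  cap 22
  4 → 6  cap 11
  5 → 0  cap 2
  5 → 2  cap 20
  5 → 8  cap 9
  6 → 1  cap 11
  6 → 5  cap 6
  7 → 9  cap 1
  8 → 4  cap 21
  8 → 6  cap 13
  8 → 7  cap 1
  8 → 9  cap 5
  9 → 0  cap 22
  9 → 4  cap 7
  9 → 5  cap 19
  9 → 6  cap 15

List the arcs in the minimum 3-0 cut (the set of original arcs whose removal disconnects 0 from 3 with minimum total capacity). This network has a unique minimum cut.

augment #1: 3→5→0 push 2
augment #2: 3→2→1→0 push 2
augment #3: 3→2→9→0 push 10
augment #4: 3→6→1→0 push 3
augment #5: 3→2→8→9→0 push 2
augment #6: 3→4→6→1→0 push 3
augment #7: 3→5→8→9→0 push 3
augment #8: 3→5→8→6→1→0 push 4
augment #9: 3→5→8→7→9→0 push 1
max flow = 30; residual-reachable set from 3 gives S-side
cut edges (S→T): {(1,0), (2,9), (5,0), (7,9), (8,9)} total cap 30

Min-cut arcs: {(1,0), (2,9), (5,0), (7,9), (8,9)} (total capacity 30)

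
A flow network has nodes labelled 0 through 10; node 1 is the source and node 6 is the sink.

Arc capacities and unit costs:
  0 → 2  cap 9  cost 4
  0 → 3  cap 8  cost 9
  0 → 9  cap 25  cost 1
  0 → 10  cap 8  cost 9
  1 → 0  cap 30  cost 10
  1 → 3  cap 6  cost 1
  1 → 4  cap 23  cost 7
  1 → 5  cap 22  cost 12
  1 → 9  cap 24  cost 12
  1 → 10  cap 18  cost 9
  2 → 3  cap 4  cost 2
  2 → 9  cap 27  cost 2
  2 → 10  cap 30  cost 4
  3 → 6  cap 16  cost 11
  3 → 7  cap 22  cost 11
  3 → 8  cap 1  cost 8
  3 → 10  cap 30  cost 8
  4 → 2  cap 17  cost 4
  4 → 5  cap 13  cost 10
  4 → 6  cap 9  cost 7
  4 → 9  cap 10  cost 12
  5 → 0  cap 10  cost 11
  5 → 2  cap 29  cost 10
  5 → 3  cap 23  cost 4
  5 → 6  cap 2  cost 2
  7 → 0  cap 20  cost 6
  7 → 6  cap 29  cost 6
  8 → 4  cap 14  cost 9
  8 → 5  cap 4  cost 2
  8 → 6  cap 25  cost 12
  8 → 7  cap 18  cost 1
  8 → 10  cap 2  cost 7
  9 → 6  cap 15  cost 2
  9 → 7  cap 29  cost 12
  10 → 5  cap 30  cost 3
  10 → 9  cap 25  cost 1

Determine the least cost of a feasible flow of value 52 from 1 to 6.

shortest-cost path #1: 1→3→6 push 6 @ unit cost 12 (adds 72)
shortest-cost path #2: 1→10→9→6 push 15 @ unit cost 12 (adds 180)
shortest-cost path #3: 1→4→6 push 9 @ unit cost 14 (adds 126)
shortest-cost path #4: 1→5→6 push 2 @ unit cost 14 (adds 28)
shortest-cost path #5: 1→4→2→3→6 push 4 @ unit cost 24 (adds 96)
shortest-cost path #6: 1→5→3→6 push 6 @ unit cost 27 (adds 162)
shortest-cost path #7: 1→10→9→7→6 push 3 @ unit cost 28 (adds 84)
shortest-cost path #8: 1→0→9→7→6 push 7 @ unit cost 29 (adds 203)
total cost = 951

Minimum cost for 52 units: 951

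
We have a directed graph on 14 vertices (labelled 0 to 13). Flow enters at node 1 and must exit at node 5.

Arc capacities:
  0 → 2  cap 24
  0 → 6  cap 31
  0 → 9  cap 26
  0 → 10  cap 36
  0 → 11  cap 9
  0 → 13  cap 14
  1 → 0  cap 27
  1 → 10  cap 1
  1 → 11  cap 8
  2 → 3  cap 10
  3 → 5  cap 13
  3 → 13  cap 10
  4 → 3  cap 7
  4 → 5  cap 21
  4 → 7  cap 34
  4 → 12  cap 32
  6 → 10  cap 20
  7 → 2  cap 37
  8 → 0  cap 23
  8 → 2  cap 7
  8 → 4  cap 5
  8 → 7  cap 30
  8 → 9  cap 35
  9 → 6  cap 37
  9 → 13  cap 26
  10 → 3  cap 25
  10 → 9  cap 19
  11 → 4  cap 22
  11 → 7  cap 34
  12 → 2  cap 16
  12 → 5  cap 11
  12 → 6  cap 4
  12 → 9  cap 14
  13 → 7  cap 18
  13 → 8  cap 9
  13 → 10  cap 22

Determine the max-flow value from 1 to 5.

Maximum flow value: 35

augment #1: 1→10→3→5 bottleneck 1, total now 1
augment #2: 1→11→4→5 bottleneck 8, total now 9
augment #3: 1→0→2→3→5 bottleneck 10, total now 19
augment #4: 1→0→10→3→5 bottleneck 2, total now 21
augment #5: 1→0→11→4→5 bottleneck 9, total now 30
augment #6: 1→0→13→8→4→5 bottleneck 4, total now 34
augment #7: 1→0→13→8→4→12→5 bottleneck 1, total now 35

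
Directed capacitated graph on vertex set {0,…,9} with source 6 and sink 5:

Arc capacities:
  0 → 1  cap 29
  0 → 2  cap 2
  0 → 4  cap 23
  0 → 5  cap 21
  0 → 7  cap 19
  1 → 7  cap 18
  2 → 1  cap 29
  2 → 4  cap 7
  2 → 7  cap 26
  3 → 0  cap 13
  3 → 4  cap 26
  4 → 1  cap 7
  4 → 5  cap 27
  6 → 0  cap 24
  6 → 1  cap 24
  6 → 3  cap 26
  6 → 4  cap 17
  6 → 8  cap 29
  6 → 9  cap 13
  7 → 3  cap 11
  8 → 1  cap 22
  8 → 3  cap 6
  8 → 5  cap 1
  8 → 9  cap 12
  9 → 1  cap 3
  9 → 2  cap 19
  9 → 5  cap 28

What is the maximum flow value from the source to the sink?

augment #1: 6→0→5 bottleneck 21, total now 21
augment #2: 6→4→5 bottleneck 17, total now 38
augment #3: 6→8→5 bottleneck 1, total now 39
augment #4: 6→9→5 bottleneck 13, total now 52
augment #5: 6→0→4→5 bottleneck 3, total now 55
augment #6: 6→3→4→5 bottleneck 7, total now 62
augment #7: 6→8→9→5 bottleneck 12, total now 74

Maximum flow value: 74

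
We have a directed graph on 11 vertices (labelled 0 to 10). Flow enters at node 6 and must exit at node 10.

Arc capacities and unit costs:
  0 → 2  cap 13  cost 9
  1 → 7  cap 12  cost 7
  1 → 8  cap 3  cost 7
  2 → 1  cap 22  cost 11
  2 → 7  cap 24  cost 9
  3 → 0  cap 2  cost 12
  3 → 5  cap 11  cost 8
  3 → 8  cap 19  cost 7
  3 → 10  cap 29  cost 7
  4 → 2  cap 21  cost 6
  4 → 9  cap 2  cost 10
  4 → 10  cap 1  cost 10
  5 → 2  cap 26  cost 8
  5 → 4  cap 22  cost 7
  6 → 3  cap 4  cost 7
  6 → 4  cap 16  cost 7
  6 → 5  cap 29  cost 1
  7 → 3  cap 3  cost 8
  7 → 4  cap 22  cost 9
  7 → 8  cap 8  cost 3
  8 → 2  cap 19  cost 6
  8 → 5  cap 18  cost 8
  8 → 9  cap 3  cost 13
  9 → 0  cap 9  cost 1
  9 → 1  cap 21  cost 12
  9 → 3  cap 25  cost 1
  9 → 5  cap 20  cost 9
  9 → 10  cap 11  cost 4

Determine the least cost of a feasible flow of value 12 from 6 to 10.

Minimum cost for 12 units: 290

shortest-cost path #1: 6→3→10 push 4 @ unit cost 14 (adds 56)
shortest-cost path #2: 6→4→10 push 1 @ unit cost 17 (adds 17)
shortest-cost path #3: 6→4→9→10 push 2 @ unit cost 21 (adds 42)
shortest-cost path #4: 6→5→2→7→3→10 push 3 @ unit cost 33 (adds 99)
shortest-cost path #5: 6→5→2→7→8→9→10 push 2 @ unit cost 38 (adds 76)
total cost = 290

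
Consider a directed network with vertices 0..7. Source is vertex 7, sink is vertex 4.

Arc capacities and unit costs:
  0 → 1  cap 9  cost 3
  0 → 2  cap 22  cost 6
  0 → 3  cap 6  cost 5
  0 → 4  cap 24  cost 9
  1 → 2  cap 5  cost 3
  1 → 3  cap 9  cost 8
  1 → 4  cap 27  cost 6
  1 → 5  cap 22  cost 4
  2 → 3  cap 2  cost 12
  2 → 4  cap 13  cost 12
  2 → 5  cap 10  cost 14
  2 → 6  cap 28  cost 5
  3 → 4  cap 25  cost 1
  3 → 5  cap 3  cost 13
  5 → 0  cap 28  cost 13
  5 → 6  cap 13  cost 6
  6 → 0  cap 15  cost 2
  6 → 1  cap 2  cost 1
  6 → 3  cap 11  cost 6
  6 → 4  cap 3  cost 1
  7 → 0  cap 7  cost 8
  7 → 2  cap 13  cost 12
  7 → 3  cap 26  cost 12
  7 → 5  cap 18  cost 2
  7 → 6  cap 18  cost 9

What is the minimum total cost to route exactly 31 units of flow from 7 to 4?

shortest-cost path #1: 7→5→6→4 push 3 @ unit cost 9 (adds 27)
shortest-cost path #2: 7→3→4 push 25 @ unit cost 13 (adds 325)
shortest-cost path #3: 7→5→6→1→4 push 2 @ unit cost 15 (adds 30)
shortest-cost path #4: 7→0→4 push 1 @ unit cost 17 (adds 17)
total cost = 399

Minimum cost for 31 units: 399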